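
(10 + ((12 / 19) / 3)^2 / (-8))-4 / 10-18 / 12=29221 / 3610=8.09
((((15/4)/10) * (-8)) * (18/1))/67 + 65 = 4301/67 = 64.19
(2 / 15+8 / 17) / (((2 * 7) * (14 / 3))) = 11 / 1190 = 0.01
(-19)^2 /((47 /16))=5776 /47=122.89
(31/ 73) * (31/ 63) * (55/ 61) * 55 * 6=5814050/ 93513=62.17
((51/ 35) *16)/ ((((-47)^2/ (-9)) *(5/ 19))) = -139536/ 386575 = -0.36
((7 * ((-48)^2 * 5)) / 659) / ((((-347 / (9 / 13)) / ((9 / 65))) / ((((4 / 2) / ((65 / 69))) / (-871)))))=180278784 / 2187928400255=0.00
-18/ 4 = -9/ 2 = -4.50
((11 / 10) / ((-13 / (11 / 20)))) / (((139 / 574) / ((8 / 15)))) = -69454 / 677625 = -0.10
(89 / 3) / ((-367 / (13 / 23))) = -1157 / 25323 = -0.05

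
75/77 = 0.97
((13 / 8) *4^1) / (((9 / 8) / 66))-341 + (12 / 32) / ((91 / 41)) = 88457 / 2184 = 40.50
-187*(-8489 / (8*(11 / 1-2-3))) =1587443 / 48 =33071.73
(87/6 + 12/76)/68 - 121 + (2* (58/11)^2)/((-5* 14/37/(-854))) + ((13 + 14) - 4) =39085419689/1563320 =25001.55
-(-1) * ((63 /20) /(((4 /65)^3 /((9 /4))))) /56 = 4448925 /8192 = 543.08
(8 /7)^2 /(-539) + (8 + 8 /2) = 316868 /26411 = 12.00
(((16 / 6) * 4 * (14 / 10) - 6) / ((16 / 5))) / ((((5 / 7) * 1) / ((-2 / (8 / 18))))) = -1407 / 80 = -17.59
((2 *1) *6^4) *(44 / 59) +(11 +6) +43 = 117588 / 59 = 1993.02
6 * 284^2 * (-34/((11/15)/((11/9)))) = -27423040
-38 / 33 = -1.15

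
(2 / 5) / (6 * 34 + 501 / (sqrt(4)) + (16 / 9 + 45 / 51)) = 612 / 699455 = 0.00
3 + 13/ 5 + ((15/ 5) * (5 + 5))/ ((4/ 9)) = 73.10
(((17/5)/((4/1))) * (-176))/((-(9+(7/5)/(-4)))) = 17.29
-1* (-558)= 558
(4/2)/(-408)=-1/204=-0.00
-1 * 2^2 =-4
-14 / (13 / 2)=-2.15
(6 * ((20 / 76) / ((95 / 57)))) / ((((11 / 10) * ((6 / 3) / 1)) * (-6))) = -15 / 209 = -0.07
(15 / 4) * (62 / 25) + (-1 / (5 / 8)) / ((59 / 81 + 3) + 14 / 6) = 44367 / 4910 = 9.04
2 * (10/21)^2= 200/441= 0.45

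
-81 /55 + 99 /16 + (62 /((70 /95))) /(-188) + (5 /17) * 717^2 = 744216238897 /4921840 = 151206.91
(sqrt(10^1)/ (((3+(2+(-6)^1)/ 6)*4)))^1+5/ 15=1/ 3+3*sqrt(10)/ 28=0.67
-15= -15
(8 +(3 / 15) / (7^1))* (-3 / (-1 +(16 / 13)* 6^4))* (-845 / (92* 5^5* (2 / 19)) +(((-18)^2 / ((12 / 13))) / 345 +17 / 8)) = -0.05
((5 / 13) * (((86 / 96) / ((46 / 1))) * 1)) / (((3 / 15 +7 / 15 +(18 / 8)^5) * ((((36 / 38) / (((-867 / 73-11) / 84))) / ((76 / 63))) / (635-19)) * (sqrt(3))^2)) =-0.01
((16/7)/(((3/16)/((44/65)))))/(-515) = -0.02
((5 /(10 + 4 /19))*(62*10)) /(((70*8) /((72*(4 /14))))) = 53010 /4753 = 11.15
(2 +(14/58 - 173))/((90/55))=-104.35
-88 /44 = -2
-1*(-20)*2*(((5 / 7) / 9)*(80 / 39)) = 16000 / 2457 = 6.51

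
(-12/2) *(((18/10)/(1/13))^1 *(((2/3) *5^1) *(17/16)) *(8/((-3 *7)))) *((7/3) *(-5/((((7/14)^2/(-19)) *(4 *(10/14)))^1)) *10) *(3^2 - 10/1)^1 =-587860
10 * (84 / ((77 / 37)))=4440 / 11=403.64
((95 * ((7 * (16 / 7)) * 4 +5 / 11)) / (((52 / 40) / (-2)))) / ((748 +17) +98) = -1347100 / 123409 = -10.92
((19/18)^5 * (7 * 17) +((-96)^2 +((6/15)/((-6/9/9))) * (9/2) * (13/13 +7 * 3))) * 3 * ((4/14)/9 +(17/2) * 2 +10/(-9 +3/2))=11796475107587/28343520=416196.55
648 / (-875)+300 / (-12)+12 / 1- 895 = -795148 / 875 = -908.74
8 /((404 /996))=1992 /101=19.72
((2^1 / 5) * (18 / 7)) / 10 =18 / 175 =0.10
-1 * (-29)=29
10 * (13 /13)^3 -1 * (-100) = 110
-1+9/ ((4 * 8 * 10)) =-311/ 320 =-0.97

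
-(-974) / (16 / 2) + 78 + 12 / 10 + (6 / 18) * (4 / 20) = 12061 / 60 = 201.02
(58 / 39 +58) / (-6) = -1160 / 117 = -9.91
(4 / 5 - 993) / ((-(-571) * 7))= -4961 / 19985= -0.25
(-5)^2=25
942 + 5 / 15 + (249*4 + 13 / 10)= 58189 / 30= 1939.63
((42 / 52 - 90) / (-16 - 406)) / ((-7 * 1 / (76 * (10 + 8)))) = -793098 / 19201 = -41.31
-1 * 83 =-83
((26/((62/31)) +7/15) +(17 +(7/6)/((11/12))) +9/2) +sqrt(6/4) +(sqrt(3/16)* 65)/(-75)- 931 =-295271/330- 13* sqrt(3)/60 +sqrt(6)/2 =-893.91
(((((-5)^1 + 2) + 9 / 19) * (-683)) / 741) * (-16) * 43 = -7518464 / 4693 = -1602.06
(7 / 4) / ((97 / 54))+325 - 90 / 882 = 3097741 / 9506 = 325.87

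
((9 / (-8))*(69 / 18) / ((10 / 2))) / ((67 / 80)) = -69 / 67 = -1.03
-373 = -373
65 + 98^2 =9669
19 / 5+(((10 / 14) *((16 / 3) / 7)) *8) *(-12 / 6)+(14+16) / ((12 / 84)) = 150743 / 735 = 205.09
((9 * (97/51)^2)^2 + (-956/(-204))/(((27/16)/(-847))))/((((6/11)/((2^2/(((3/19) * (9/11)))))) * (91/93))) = -1246064559474614/16622098857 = -74964.33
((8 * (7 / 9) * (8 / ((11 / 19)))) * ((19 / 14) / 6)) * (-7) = -40432 / 297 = -136.13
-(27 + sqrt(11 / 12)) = -27 - sqrt(33) / 6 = -27.96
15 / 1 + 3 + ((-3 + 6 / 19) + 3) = 348 / 19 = 18.32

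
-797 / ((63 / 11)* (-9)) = 8767 / 567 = 15.46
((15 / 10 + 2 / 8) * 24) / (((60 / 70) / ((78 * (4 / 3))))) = 5096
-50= -50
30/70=0.43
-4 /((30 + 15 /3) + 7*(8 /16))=-8 /77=-0.10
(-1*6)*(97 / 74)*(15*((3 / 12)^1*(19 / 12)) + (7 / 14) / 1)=-29973 / 592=-50.63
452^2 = 204304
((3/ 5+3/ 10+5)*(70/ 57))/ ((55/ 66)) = 826/ 95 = 8.69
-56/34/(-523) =28/8891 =0.00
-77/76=-1.01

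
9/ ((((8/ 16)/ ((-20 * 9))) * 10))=-324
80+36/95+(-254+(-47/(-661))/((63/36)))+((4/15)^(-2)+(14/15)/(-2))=-159.98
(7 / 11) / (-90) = -7 / 990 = -0.01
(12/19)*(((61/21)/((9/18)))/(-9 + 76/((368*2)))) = -89792/217721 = -0.41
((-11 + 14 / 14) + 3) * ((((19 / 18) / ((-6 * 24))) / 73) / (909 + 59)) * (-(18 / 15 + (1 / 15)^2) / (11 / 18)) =-36043 / 25184649600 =-0.00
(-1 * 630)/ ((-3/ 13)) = 2730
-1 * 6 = -6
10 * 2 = 20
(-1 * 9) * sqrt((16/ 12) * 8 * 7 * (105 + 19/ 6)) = -12 * sqrt(4543) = -808.82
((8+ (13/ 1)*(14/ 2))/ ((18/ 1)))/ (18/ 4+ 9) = 11/ 27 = 0.41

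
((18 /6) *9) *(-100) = -2700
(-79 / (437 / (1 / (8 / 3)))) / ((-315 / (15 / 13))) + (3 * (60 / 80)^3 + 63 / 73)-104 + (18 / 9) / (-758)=-7173435087379 / 70414949696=-101.87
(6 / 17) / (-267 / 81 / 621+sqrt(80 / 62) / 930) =-1333680210990 / 18995778121 - 17430201918*sqrt(310) / 18995778121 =-86.37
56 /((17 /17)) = 56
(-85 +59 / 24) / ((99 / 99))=-1981 / 24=-82.54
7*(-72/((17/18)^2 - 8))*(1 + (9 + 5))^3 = 78732000/329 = 239306.99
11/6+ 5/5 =17/6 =2.83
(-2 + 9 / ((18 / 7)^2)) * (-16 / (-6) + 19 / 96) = -6325 / 3456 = -1.83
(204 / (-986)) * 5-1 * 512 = -14878 / 29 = -513.03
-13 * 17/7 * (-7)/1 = 221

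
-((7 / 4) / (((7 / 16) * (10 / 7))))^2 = -196 / 25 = -7.84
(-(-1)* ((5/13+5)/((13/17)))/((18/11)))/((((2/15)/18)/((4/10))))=39270/169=232.37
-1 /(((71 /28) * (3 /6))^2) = -3136 /5041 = -0.62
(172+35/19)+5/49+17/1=177769/931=190.94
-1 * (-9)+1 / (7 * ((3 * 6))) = 1135 / 126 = 9.01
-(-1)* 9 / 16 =9 / 16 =0.56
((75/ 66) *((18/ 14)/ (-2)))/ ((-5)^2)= -9/ 308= -0.03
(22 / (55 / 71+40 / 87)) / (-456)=-22649 / 579500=-0.04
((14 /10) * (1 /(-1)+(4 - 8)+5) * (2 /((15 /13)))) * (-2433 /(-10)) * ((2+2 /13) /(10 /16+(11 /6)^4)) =0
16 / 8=2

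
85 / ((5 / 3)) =51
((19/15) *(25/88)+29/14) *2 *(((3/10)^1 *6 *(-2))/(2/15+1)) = -40437/2618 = -15.45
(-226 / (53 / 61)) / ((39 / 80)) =-1102880 / 2067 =-533.57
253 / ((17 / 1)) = 253 / 17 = 14.88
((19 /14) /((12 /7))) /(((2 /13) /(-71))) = -17537 /48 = -365.35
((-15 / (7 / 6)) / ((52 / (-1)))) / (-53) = -45 / 9646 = -0.00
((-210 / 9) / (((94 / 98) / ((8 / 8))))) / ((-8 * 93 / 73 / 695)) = 87010525 / 52452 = 1658.86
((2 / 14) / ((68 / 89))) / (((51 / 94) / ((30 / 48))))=20915 / 97104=0.22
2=2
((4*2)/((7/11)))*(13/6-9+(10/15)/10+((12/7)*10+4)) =132836/735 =180.73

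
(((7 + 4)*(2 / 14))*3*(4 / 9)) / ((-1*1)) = -44 / 21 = -2.10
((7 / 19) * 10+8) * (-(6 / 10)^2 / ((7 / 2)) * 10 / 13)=-7992 / 8645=-0.92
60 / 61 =0.98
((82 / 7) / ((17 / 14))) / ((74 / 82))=6724 / 629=10.69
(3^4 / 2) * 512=20736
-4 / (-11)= 4 / 11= 0.36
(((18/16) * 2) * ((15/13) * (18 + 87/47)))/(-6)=-41985/4888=-8.59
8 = 8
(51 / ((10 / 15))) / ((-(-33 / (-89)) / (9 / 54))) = -34.39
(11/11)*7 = 7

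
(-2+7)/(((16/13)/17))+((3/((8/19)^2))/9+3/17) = 232133/3264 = 71.12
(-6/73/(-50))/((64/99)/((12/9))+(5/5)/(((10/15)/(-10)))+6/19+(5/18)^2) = -203148/1745245675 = -0.00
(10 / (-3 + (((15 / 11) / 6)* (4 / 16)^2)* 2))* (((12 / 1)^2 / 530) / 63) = -2816 / 194033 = -0.01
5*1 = 5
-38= -38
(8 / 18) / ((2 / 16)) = 32 / 9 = 3.56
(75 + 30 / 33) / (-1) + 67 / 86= -71073 / 946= -75.13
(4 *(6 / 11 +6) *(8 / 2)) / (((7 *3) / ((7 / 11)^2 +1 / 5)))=140544 / 46585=3.02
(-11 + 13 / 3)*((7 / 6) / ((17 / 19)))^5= -208078979465 / 8280606024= -25.13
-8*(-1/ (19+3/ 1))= 4/ 11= 0.36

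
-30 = -30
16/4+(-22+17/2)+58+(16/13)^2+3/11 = 186969/3718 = 50.29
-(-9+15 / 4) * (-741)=-15561 / 4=-3890.25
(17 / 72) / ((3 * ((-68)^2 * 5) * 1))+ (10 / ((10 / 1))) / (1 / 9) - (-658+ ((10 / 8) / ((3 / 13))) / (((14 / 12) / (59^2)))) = -31862237753 / 2056320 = -15494.79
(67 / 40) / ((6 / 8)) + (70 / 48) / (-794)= 212617 / 95280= 2.23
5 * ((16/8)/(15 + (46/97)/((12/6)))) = 485/739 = 0.66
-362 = -362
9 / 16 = 0.56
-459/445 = -1.03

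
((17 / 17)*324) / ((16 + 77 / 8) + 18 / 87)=75168 / 5993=12.54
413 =413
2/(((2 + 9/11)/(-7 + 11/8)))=-495/124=-3.99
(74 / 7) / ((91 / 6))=444 / 637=0.70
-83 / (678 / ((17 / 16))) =-1411 / 10848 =-0.13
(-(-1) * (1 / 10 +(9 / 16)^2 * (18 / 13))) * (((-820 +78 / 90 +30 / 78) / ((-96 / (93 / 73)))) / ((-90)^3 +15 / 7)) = -19388405113 / 2417492196288000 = -0.00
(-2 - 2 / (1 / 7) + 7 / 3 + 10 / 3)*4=-124 / 3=-41.33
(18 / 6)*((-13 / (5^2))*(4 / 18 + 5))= -611 / 75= -8.15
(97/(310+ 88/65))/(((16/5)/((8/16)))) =31525/647616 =0.05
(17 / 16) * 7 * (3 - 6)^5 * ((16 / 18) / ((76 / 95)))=-16065 / 8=-2008.12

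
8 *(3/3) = 8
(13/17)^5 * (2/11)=742586/15618427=0.05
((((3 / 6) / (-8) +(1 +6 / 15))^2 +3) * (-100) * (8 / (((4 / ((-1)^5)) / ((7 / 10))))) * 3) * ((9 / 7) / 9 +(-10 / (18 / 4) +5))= 704927 / 120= 5874.39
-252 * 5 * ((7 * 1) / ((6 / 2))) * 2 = -5880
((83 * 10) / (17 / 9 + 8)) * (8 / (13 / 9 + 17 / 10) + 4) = 13834440 / 25187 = 549.27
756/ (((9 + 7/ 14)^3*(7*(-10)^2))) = 216/ 171475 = 0.00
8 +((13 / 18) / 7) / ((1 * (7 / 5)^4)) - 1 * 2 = 1823281 / 302526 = 6.03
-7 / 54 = -0.13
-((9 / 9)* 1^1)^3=-1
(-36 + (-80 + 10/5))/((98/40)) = -2280/49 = -46.53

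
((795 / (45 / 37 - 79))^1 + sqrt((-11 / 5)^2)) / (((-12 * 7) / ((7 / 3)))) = 0.22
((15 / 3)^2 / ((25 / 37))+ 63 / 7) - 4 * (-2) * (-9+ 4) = 6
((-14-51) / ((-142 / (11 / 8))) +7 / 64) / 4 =3357 / 18176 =0.18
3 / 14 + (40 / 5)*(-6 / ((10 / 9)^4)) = -273687 / 8750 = -31.28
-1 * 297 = -297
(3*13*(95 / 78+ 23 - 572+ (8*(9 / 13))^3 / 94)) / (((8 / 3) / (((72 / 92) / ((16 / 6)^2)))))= -82197378531 / 93536768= -878.77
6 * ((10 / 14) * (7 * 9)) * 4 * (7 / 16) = 945 / 2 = 472.50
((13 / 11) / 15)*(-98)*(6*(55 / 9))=-283.11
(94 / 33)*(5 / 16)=235 / 264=0.89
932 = 932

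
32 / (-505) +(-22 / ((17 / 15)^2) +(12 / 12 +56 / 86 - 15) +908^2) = 5173843475296 / 6275635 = 824433.46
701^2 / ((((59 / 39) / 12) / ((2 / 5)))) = 459951336 / 295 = 1559157.07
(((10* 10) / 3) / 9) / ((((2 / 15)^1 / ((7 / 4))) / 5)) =4375 / 18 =243.06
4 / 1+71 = 75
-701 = -701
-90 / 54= -5 / 3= -1.67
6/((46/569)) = 1707/23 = 74.22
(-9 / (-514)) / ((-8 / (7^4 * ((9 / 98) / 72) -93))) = 12951 / 65792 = 0.20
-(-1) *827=827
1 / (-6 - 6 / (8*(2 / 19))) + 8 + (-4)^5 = -106688 / 105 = -1016.08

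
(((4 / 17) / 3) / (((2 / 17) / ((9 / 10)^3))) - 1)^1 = -257 / 500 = -0.51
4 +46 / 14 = 51 / 7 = 7.29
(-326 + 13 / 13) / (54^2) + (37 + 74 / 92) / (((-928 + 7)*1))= -3139979 / 20589876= -0.15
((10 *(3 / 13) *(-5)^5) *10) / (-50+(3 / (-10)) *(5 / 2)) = 3750000 / 2639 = 1420.99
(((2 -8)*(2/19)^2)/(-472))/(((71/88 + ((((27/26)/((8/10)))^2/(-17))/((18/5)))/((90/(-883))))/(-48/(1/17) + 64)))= -18251870208/185575652419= -0.10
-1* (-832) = 832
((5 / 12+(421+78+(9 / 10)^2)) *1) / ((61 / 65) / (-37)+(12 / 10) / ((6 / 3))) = 18045677 / 20730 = 870.51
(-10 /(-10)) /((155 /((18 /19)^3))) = 5832 /1063145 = 0.01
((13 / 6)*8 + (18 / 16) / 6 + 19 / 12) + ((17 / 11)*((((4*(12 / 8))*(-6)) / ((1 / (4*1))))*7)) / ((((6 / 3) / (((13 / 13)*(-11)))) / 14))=5758613 / 48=119971.10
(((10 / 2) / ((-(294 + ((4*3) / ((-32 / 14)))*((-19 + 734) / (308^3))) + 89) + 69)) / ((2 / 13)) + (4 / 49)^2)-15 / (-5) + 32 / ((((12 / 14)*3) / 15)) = 281664480229733 / 1486871128407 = 189.43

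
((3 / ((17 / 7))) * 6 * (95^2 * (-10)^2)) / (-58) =-56857500 / 493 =-115329.61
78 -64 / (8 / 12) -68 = -86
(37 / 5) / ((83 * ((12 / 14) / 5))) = 259 / 498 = 0.52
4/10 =2/5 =0.40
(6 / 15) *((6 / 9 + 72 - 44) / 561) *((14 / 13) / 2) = 1204 / 109395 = 0.01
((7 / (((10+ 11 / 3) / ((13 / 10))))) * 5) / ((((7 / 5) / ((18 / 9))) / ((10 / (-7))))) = -1950 / 287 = -6.79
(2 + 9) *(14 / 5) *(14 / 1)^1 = 431.20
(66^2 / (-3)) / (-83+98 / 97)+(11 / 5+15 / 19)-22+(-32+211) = 4068419 / 22895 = 177.70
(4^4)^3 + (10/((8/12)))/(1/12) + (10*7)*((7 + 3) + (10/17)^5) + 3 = 23822508311843/1419857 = 16778103.93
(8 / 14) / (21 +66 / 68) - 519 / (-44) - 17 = -1191457 / 230076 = -5.18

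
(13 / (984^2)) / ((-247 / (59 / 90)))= -59 / 1655717760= -0.00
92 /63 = 1.46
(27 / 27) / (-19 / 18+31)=0.03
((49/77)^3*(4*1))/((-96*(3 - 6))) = 343/95832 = 0.00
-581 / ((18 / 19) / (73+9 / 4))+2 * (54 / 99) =-36549265 / 792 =-46148.06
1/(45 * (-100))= -1/4500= -0.00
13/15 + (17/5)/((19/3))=80/57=1.40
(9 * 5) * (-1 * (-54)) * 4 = 9720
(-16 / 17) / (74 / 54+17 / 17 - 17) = 432 / 6715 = 0.06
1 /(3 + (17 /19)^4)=130321 /474484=0.27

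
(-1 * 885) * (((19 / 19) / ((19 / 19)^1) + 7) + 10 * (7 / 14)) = -11505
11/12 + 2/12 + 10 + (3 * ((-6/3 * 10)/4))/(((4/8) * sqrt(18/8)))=-107/12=-8.92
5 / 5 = 1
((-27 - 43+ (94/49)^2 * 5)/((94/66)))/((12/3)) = -2044185/225694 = -9.06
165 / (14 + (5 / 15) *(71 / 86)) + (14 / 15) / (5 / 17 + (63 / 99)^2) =512148967 / 39721155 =12.89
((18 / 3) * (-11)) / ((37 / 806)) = -53196 / 37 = -1437.73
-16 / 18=-8 / 9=-0.89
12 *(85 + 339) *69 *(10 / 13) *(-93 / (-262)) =163248480 / 1703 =95859.35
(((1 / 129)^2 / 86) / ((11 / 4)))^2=4 / 61955679243249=0.00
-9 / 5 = -1.80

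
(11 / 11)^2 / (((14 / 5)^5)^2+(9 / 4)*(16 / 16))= 39062500 / 1157106510529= 0.00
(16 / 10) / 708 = 2 / 885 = 0.00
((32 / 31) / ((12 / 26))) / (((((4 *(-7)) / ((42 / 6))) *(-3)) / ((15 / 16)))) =65 / 372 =0.17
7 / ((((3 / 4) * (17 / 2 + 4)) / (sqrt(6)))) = 56 * sqrt(6) / 75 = 1.83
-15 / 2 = -7.50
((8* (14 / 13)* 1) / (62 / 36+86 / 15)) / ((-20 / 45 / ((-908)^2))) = -18698843520 / 8723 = -2143625.30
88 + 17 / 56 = 4945 / 56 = 88.30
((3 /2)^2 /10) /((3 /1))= 0.08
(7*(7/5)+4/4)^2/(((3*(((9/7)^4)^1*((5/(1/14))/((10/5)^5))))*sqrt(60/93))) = 10976*sqrt(155)/16875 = 8.10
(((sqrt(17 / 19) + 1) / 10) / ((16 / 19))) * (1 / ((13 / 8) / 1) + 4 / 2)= 17 * sqrt(323) / 1040 + 323 / 1040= 0.60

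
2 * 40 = 80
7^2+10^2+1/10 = 1491/10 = 149.10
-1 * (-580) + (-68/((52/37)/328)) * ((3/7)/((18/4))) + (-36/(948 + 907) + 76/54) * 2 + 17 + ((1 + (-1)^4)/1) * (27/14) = -591079682/651105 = -907.81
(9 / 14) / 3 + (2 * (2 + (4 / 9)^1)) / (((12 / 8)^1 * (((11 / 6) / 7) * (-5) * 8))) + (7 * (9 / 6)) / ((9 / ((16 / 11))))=11089 / 6930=1.60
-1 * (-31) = 31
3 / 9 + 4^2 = 49 / 3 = 16.33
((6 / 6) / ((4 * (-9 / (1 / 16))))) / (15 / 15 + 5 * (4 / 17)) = -17 / 21312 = -0.00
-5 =-5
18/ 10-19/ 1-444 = -2306/ 5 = -461.20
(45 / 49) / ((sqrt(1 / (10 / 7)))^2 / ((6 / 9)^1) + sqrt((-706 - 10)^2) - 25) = 900 / 678209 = 0.00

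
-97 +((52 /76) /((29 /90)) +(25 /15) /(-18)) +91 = -118099 /29754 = -3.97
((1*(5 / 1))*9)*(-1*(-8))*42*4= 60480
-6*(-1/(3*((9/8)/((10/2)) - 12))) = -80/471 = -0.17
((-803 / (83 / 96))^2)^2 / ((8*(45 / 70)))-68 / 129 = 885793242464590584700 / 6122123409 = 144687256902.14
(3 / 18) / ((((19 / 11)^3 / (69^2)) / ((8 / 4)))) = 2112297 / 6859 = 307.96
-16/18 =-8/9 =-0.89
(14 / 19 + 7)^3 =3176523 / 6859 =463.12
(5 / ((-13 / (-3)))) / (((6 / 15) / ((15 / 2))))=1125 / 52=21.63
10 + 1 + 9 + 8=28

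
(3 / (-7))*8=-24 / 7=-3.43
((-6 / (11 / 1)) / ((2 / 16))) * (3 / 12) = -12 / 11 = -1.09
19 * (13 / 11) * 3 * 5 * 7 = 25935 / 11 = 2357.73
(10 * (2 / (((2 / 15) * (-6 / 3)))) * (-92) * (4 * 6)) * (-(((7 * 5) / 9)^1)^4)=-27611500000 / 729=-37875857.34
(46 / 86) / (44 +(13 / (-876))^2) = 767376 / 63125333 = 0.01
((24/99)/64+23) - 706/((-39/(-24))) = -1412123/3432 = -411.46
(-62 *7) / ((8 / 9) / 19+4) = -37107 / 346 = -107.25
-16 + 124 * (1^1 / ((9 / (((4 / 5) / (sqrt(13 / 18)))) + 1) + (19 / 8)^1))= -12080 / 569 + 4960 * sqrt(26) / 1707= -6.41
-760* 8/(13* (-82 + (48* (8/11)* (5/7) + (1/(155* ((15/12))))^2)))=140594300000/17154442617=8.20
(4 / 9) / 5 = 4 / 45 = 0.09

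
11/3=3.67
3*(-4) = -12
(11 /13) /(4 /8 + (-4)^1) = -22 /91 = -0.24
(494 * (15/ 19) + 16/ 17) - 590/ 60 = 38873/ 102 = 381.11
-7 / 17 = -0.41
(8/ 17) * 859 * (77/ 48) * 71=4696153/ 102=46040.72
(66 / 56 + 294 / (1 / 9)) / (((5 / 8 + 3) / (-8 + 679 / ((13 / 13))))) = 99470382 / 203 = 490001.88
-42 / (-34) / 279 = 7 / 1581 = 0.00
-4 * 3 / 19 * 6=-72 / 19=-3.79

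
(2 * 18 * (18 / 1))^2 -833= 419071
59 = 59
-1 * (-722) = 722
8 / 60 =2 / 15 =0.13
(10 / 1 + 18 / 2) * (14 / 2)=133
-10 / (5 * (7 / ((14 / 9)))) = -4 / 9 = -0.44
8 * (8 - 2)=48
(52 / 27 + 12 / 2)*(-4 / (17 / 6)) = -11.19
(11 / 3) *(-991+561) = -4730 / 3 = -1576.67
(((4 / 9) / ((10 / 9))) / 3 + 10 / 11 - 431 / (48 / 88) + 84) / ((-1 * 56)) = 232691 / 18480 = 12.59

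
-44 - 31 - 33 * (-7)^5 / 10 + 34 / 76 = 5261912 / 95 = 55388.55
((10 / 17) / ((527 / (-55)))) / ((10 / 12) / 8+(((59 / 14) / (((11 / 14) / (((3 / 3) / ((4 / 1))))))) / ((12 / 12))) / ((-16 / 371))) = 0.00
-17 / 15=-1.13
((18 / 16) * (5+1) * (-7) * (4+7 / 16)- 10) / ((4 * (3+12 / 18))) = -42177 / 2816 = -14.98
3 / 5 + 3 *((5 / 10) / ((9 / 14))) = 44 / 15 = 2.93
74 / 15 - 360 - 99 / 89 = -475499 / 1335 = -356.18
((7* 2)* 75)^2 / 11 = 1102500 / 11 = 100227.27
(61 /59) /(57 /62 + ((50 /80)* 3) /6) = 30256 /36049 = 0.84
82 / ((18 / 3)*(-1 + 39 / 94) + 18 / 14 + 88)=13489 / 14110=0.96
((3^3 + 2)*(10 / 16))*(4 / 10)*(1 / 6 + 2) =377 / 24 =15.71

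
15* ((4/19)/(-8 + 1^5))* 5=-300/133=-2.26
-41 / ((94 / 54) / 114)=-126198 / 47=-2685.06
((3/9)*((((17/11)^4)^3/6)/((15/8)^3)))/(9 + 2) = 149151292730818816/1048627381371904125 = 0.14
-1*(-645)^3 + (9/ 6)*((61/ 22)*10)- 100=5903393465/ 22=268336066.59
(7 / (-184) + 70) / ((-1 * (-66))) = 4291 / 4048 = 1.06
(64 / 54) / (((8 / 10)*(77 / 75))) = 1000 / 693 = 1.44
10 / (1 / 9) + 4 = 94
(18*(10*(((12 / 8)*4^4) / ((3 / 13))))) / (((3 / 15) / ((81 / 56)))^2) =767637000 / 49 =15666061.22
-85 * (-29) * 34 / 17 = 4930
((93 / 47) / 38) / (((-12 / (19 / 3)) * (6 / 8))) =-31 / 846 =-0.04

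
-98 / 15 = -6.53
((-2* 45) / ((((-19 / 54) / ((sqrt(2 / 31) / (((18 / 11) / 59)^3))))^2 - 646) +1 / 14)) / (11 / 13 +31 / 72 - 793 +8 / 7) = -123379387618759713945504 / 700052575290242662067822845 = -0.00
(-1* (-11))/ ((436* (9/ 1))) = 11/ 3924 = 0.00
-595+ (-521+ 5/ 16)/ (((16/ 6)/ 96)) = -19339.75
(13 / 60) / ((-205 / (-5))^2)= 0.00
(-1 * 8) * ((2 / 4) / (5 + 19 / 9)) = -9 / 16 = -0.56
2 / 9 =0.22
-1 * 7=-7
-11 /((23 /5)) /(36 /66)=-605 /138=-4.38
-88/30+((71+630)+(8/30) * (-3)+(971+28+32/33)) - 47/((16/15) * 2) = 2948361/1760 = 1675.21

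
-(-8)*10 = 80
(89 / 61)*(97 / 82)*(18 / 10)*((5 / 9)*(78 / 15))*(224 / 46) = 12569648 / 287615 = 43.70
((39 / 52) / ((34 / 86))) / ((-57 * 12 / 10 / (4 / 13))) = -215 / 25194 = -0.01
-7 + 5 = -2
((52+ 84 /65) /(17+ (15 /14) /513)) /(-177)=-2764272 /156096005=-0.02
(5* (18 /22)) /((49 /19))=855 /539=1.59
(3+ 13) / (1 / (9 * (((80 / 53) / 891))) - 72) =-1280 / 513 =-2.50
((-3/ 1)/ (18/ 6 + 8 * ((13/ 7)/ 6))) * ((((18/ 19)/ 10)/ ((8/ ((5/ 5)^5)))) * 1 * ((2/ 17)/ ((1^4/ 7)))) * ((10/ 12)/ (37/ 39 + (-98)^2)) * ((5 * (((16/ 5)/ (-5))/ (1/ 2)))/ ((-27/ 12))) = -91728/ 69571284925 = -0.00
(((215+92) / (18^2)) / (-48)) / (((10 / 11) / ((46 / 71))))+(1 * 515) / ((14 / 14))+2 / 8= 515.24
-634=-634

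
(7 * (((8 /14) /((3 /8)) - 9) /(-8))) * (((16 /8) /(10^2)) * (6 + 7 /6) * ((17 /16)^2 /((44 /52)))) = 25363507 /20275200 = 1.25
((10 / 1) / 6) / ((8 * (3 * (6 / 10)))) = 25 / 216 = 0.12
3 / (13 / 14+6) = 42 / 97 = 0.43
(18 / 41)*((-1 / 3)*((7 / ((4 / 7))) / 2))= -147 / 164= -0.90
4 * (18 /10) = 36 /5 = 7.20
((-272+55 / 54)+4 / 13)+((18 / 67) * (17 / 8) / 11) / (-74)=-20725911691 / 76571352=-270.67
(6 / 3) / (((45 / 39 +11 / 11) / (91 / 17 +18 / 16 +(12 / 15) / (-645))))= 36928853 / 6140400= 6.01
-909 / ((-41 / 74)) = 67266 / 41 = 1640.63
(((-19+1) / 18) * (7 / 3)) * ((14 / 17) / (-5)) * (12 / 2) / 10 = 98 / 425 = 0.23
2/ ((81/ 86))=172/ 81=2.12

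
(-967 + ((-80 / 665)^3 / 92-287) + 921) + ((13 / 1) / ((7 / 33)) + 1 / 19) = -14699789981 / 54110651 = -271.66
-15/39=-5/13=-0.38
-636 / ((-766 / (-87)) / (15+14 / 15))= -2204058 / 1915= -1150.94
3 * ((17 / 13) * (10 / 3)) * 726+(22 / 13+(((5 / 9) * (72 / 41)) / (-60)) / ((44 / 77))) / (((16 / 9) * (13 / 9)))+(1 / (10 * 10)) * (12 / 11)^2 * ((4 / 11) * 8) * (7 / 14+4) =70051519285377 / 7377999200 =9494.65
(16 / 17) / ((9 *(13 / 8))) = 128 / 1989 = 0.06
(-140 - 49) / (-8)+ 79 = 821 / 8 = 102.62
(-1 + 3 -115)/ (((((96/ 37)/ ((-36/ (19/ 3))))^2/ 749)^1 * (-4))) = 9385312293/ 92416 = 101555.06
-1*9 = -9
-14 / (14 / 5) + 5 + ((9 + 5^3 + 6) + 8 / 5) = 708 / 5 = 141.60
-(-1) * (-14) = -14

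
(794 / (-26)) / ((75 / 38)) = -15086 / 975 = -15.47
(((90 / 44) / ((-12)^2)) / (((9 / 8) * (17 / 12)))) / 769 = 5 / 431409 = 0.00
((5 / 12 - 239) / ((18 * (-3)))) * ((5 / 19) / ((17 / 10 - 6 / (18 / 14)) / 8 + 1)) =143150 / 77463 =1.85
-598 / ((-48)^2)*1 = -299 / 1152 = -0.26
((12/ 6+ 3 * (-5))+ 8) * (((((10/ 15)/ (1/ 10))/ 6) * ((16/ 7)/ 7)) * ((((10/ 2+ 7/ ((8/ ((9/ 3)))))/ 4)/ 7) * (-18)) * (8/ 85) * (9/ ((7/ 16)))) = 702720/ 40817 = 17.22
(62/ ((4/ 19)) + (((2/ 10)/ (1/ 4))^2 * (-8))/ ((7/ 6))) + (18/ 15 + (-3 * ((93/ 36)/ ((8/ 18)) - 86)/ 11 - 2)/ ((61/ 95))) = 605453537/ 1878800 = 322.26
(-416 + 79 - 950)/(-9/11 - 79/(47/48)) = 221793/14045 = 15.79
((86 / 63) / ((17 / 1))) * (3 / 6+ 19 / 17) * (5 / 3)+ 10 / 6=102860 / 54621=1.88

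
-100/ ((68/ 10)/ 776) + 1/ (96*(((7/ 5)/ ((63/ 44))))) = -273151745/ 23936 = -11411.75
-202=-202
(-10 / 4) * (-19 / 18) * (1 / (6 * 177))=95 / 38232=0.00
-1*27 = -27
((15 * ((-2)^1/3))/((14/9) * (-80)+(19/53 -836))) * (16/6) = 0.03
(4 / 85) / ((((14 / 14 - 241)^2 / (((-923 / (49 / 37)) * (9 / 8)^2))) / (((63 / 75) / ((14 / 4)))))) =-922077 / 5331200000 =-0.00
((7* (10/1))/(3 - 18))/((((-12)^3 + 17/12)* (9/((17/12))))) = 238/559413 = 0.00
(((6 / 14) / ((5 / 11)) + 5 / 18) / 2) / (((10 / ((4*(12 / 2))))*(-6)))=-769 / 3150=-0.24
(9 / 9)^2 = 1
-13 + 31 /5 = -34 /5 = -6.80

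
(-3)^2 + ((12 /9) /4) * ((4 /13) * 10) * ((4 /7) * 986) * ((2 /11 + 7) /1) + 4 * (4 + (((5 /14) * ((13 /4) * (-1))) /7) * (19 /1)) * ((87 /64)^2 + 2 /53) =38018689678637 /9126813696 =4165.60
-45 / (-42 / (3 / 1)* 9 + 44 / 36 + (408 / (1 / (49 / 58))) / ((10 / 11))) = -58725 / 331967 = -0.18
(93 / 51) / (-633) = -31 / 10761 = -0.00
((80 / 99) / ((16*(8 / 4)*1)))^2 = 0.00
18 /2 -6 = 3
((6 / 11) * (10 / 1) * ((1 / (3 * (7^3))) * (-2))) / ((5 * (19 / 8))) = -64 / 71687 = -0.00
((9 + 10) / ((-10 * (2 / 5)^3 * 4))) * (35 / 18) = -16625 / 1152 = -14.43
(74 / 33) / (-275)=-74 / 9075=-0.01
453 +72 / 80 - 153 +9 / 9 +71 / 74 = 302.86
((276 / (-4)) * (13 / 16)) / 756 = -299 / 4032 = -0.07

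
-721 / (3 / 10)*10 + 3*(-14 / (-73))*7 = -5262418 / 219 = -24029.31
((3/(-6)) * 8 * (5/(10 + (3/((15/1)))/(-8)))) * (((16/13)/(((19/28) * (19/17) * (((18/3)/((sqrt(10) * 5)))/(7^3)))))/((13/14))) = -10449152000 * sqrt(10)/10432539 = -3167.31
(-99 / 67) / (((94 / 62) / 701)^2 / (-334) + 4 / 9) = -12775882510494 / 3842801801255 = -3.32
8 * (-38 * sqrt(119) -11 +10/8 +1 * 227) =1738 -304 * sqrt(119) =-1578.25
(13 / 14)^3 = 2197 / 2744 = 0.80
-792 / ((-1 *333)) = 88 / 37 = 2.38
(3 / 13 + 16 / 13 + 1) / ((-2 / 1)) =-16 / 13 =-1.23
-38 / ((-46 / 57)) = 1083 / 23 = 47.09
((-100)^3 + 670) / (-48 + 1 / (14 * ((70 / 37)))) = 20835.76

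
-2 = -2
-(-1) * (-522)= -522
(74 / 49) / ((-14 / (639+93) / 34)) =-920856 / 343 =-2684.71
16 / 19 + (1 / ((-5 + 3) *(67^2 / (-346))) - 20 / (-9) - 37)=-26020084 / 767619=-33.90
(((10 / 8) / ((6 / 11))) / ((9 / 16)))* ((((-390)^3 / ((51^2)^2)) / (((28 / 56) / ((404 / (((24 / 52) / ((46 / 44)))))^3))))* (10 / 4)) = -3025364785970300150000 / 22101911667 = -136882493765.80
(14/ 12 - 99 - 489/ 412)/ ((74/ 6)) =-122389/ 15244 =-8.03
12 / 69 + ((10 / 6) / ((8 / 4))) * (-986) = -56683 / 69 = -821.49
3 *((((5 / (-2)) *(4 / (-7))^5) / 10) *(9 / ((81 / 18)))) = 0.09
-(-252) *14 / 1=3528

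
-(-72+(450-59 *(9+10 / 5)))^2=-73441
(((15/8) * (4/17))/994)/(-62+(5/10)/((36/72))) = -15/2061556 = -0.00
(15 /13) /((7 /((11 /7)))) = 165 /637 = 0.26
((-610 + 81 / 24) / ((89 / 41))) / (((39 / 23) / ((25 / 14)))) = -114409475 / 388752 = -294.30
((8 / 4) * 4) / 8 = 1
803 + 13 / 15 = 12058 / 15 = 803.87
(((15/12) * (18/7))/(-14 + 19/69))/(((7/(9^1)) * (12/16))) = -18630/46403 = -0.40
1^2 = 1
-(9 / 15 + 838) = -4193 / 5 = -838.60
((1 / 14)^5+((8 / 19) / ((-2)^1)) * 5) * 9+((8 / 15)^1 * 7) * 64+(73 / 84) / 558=9812926506191 / 42765075360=229.46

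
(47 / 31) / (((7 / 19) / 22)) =19646 / 217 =90.53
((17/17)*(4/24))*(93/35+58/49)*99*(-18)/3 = -93159/245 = -380.24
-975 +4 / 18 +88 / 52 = -973.09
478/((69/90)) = 14340/23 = 623.48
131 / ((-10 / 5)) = -131 / 2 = -65.50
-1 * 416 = -416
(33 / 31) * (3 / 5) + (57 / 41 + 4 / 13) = 193042 / 82615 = 2.34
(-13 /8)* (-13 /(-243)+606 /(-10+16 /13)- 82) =4533139 /18468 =245.46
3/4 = 0.75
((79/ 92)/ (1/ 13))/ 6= 1027/ 552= 1.86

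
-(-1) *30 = 30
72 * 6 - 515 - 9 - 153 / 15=-511 / 5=-102.20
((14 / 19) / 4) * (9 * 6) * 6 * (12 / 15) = 4536 / 95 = 47.75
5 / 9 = 0.56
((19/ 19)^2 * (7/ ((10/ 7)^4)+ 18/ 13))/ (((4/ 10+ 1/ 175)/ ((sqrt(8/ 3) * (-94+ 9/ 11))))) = -114366917 * sqrt(6)/ 243672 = -1149.66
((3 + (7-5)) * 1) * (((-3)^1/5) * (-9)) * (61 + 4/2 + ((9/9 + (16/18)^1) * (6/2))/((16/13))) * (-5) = -146025/16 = -9126.56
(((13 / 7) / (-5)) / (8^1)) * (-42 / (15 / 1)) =13 / 100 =0.13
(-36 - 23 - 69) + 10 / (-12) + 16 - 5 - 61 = -1073 / 6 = -178.83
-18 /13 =-1.38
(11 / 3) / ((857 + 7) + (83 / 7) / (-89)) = 6853 / 1614567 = 0.00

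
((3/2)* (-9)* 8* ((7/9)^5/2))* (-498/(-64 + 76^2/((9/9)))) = 199283/148716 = 1.34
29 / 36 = 0.81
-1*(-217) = 217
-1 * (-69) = 69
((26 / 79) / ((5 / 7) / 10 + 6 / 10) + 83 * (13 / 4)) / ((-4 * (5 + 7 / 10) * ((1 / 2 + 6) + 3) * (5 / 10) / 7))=-46825415 / 2680786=-17.47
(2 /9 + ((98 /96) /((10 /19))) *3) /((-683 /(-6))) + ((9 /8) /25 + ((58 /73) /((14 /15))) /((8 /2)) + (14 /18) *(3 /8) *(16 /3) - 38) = -45399893159 /1256446800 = -36.13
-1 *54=-54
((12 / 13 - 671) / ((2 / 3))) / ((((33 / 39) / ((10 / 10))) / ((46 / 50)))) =-601059 / 550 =-1092.83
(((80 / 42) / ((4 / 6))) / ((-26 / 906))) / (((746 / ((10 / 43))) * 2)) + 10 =9.98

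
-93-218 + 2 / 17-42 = -5999 / 17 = -352.88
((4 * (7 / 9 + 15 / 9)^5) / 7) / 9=20614528 / 3720087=5.54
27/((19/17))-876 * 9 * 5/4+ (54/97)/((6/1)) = -18118071/1843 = -9830.75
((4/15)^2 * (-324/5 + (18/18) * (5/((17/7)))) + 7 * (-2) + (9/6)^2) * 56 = -17362618/19125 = -907.85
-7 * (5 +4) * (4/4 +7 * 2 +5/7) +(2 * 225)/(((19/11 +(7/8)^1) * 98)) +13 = -10943117/11221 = -975.24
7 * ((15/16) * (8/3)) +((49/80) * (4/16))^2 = 1794401/102400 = 17.52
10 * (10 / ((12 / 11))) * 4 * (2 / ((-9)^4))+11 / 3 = 74371 / 19683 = 3.78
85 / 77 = 1.10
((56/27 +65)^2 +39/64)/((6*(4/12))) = 209930575/93312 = 2249.77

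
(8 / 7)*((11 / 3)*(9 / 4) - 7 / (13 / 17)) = -94 / 91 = -1.03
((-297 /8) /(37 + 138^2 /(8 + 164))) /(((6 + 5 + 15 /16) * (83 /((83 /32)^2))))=-1059993 /621174784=-0.00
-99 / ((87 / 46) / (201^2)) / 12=-10221453 / 58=-176231.95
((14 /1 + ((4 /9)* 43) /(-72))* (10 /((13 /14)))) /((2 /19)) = 1479625 /1053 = 1405.15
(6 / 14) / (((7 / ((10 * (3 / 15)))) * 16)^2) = 3 / 21952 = 0.00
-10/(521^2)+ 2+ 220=60259892/271441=222.00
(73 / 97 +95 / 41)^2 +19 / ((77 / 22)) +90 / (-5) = -348607704 / 110715703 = -3.15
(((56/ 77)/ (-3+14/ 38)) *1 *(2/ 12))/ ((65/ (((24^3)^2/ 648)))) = -3735552/ 17875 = -208.98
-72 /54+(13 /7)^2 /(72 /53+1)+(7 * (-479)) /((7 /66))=-580904879 /18375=-31613.87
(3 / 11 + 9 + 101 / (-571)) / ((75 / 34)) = 1942454 / 471075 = 4.12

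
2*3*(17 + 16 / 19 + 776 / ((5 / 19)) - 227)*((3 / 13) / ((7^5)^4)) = 4684788 / 98543448877550821235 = 0.00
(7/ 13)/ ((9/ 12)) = 28/ 39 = 0.72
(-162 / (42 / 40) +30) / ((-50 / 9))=783 / 35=22.37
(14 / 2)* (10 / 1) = 70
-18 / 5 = -3.60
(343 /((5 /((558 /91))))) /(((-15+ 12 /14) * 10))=-10633 /3575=-2.97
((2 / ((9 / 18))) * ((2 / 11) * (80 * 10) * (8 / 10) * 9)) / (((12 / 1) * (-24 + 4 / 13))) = -12480 / 847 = -14.73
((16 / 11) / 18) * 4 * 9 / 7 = 32 / 77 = 0.42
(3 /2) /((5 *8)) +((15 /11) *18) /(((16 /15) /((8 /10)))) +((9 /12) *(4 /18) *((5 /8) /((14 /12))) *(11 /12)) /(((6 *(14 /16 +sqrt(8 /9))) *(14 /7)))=55 *sqrt(2) /1491 +574759 /31240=18.45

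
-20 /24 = -5 /6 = -0.83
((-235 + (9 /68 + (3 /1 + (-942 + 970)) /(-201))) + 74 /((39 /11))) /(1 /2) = -12683681 /29614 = -428.30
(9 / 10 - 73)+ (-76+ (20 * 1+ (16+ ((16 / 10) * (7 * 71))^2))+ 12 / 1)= 31612147 / 50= 632242.94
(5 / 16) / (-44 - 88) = -0.00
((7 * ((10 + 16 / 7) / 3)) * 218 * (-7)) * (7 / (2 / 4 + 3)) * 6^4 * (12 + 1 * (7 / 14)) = -1417348800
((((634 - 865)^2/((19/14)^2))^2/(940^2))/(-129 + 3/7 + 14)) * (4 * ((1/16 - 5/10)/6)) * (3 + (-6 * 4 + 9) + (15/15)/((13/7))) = -27.72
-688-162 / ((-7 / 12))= -2872 / 7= -410.29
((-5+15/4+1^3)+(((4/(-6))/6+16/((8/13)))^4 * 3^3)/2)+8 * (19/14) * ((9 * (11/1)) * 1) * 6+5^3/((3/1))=41306299061/6804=6070884.64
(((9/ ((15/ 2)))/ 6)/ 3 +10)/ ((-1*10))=-151/ 150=-1.01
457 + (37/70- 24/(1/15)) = 6827/70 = 97.53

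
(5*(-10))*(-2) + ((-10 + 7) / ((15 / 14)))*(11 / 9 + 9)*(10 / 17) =12724 / 153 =83.16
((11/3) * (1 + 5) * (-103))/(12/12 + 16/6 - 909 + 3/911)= 2.50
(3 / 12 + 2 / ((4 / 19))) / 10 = 39 / 40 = 0.98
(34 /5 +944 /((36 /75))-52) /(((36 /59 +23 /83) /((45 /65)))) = 423424002 /282425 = 1499.24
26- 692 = -666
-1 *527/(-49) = 10.76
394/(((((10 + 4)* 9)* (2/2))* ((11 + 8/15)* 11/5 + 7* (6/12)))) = 9850/90951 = 0.11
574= 574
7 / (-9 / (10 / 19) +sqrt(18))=-1330 / 3049-700 * sqrt(2) / 9147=-0.54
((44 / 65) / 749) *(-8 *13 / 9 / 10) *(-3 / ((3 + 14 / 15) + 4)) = 176 / 445655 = 0.00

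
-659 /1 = -659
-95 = -95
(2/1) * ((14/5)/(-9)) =-28/45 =-0.62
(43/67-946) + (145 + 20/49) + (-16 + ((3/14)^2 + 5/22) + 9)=-116526085/144452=-806.68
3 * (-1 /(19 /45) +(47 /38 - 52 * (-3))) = 17655 /38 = 464.61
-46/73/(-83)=46/6059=0.01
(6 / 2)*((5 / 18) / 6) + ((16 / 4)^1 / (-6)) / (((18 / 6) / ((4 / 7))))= 1 / 84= 0.01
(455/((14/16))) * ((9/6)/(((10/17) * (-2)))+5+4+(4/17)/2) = 4078.18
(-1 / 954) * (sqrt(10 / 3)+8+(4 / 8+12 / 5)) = -109 / 9540 - sqrt(30) / 2862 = -0.01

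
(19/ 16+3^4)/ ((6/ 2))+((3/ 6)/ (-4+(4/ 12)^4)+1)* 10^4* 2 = 17519.66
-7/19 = -0.37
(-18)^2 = 324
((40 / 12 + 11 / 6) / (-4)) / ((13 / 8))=-31 / 39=-0.79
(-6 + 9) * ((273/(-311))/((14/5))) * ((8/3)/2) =-390/311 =-1.25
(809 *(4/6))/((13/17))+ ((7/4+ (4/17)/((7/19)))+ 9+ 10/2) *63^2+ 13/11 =1918147607/29172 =65753.04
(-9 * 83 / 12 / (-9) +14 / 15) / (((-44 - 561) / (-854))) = 67039 / 6050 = 11.08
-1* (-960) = 960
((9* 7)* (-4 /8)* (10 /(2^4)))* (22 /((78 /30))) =-17325 /104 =-166.59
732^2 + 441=536265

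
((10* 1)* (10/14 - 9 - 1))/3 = -650/21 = -30.95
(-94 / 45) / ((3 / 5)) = -94 / 27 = -3.48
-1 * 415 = -415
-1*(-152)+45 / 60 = 611 / 4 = 152.75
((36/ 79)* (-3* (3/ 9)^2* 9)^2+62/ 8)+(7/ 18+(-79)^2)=17784215/ 2844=6253.24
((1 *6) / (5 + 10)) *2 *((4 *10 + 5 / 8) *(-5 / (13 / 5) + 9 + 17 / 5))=681 / 2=340.50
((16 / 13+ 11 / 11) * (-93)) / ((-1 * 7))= 2697 / 91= 29.64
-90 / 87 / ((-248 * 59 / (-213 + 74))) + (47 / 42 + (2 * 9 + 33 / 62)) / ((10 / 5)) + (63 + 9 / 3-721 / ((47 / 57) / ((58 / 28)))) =-363413441243 / 209405868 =-1735.45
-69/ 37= -1.86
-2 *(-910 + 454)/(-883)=-912/883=-1.03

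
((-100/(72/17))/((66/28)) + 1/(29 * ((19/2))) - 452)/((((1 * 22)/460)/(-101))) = 1756352352250/1800117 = 975687.89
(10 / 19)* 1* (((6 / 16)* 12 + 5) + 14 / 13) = 1375 / 247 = 5.57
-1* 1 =-1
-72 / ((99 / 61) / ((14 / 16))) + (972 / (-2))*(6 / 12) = -281.82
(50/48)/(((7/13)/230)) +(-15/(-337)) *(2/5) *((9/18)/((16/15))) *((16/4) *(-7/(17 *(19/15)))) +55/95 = 1018375124/2285871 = 445.51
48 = 48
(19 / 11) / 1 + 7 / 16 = 381 / 176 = 2.16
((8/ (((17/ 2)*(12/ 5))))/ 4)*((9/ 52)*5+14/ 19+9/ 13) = 11335/ 50388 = 0.22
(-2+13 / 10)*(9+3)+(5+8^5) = 163823 / 5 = 32764.60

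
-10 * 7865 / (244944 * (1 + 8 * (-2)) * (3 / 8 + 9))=1573 / 688905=0.00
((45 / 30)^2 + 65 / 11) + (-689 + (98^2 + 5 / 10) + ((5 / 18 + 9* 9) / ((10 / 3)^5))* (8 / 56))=19632112073 / 2200000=8923.69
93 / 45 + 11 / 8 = 3.44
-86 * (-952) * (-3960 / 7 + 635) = 5672560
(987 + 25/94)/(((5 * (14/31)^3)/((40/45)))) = 2764694173/1450890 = 1905.52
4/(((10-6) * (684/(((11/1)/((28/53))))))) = 583/19152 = 0.03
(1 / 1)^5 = 1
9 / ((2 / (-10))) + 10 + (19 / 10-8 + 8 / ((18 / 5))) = -3499 / 90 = -38.88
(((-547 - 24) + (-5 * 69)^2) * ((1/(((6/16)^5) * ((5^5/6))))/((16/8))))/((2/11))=21348253696/253125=84338.78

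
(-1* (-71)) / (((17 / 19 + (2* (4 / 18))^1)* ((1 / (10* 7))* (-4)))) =-424935 / 458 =-927.81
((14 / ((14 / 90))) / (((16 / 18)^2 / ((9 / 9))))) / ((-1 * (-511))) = 0.22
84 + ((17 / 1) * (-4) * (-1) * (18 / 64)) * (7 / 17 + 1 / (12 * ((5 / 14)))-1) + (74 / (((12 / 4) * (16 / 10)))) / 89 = 1652959 / 21360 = 77.39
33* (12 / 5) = 396 / 5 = 79.20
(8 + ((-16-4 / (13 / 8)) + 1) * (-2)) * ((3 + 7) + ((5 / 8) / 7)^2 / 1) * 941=8239786515 / 20384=404228.15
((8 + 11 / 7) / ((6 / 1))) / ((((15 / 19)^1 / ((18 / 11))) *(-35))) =-1273 / 13475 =-0.09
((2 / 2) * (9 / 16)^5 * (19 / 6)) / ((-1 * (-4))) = 373977 / 8388608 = 0.04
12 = 12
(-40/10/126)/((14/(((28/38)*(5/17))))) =-10/20349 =-0.00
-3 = -3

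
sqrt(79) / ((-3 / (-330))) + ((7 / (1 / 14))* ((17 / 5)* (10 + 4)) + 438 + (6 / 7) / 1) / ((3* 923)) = 178628 / 96915 + 110* sqrt(79) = 979.54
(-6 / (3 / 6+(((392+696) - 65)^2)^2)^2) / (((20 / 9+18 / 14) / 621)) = -938952 / 1060369762043104526086064069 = -0.00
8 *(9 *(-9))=-648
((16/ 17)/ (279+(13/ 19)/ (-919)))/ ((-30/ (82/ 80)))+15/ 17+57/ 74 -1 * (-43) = 5130975327794/ 114909006525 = 44.65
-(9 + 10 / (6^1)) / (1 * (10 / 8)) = -128 / 15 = -8.53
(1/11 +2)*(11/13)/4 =23/52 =0.44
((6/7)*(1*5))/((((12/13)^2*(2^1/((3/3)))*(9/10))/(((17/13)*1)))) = 5525/1512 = 3.65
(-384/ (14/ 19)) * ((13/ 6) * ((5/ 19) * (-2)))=4160/ 7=594.29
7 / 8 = 0.88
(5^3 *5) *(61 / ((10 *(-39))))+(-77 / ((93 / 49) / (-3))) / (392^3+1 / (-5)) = -608476591215 / 6224416406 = -97.76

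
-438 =-438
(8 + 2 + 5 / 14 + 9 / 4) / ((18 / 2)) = 353 / 252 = 1.40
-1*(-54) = 54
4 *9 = 36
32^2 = 1024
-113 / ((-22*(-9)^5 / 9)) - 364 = -52540601 / 144342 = -364.00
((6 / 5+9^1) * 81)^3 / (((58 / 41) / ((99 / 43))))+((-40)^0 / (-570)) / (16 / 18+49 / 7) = 193004124620282628 / 210275375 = 917863656.74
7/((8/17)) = 14.88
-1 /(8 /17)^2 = -289 /64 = -4.52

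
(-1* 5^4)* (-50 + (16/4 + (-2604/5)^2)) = -169491650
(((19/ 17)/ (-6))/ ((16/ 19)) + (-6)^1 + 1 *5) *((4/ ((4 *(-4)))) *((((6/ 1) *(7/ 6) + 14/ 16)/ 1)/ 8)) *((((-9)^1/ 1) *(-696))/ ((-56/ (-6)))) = 14044671/ 69632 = 201.70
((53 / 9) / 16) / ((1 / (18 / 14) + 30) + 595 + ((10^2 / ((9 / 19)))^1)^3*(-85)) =-4293 / 9328232700928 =-0.00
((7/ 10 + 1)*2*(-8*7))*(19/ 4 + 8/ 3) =-21182/ 15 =-1412.13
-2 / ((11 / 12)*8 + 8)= -3 / 23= -0.13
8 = 8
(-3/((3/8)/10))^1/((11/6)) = -480/11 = -43.64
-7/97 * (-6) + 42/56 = 459/388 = 1.18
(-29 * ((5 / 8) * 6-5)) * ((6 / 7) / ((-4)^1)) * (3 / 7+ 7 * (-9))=95265 / 196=486.05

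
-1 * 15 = -15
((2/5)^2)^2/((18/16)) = 128/5625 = 0.02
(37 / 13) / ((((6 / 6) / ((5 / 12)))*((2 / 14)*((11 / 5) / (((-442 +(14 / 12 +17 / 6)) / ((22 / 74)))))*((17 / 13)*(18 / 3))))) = -17488975 / 24684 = -708.51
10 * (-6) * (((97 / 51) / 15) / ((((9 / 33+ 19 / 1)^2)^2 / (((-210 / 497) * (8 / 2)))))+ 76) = -347428602383275 / 76190484536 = -4560.00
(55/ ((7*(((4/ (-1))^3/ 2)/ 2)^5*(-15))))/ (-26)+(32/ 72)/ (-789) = -0.00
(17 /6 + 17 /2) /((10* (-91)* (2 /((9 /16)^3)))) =-4131 /3727360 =-0.00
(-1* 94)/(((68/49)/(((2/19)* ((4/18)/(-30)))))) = 2303/43605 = 0.05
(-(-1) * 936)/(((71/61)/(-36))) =-2055456/71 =-28950.08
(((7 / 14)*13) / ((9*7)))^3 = 2197 / 2000376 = 0.00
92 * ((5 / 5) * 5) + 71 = 531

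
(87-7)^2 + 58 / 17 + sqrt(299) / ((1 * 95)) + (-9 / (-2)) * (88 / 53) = sqrt(299) / 95 + 5776206 / 901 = 6411.07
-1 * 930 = -930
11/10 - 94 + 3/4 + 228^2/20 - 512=39901/20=1995.05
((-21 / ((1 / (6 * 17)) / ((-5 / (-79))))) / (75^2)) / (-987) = 34 / 1392375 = 0.00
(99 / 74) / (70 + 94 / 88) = 2178 / 115699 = 0.02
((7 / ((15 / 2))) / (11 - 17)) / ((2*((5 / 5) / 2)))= -0.16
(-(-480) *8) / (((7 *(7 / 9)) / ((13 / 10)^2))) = 292032 / 245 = 1191.97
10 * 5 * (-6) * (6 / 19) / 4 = -450 / 19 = -23.68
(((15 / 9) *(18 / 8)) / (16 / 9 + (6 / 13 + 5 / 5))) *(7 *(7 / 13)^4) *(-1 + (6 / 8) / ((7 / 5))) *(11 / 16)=-3565485 / 16397056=-0.22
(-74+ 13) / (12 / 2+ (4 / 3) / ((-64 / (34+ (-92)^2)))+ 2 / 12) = 488 / 1367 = 0.36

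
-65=-65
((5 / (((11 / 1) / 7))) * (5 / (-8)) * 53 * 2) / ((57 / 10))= -46375 / 1254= -36.98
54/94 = 0.57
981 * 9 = 8829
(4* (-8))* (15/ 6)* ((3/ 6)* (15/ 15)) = -40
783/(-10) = -78.30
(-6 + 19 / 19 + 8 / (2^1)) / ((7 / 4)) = -0.57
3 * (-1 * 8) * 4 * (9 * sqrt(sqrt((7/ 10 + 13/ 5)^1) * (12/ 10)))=-864 * 110^(1/ 4) * 3^(3/ 4)/ 5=-1275.65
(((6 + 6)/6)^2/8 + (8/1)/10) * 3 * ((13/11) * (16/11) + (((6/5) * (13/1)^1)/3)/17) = 406107/51425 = 7.90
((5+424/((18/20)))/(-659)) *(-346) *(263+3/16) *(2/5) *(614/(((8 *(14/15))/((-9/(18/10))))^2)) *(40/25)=23958551349625/2066624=11593086.77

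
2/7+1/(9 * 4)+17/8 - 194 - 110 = -151987/504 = -301.56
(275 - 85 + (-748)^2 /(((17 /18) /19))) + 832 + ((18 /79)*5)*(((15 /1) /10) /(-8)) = 7114377097 /632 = 11256925.79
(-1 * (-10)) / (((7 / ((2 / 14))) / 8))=1.63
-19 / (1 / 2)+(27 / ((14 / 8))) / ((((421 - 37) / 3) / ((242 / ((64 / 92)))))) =7045 / 1792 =3.93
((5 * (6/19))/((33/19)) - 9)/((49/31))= -2759/539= -5.12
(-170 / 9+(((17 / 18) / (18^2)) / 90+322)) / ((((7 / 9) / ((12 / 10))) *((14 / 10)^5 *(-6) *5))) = -3977424425 / 1372257936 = -2.90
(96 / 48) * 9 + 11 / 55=91 / 5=18.20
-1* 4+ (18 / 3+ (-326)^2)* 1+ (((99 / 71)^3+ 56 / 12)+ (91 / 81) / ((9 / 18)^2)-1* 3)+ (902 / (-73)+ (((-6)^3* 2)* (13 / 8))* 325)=-257928469386394 / 2116327743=-121875.48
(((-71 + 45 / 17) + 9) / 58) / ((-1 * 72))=1009 / 70992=0.01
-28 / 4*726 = -5082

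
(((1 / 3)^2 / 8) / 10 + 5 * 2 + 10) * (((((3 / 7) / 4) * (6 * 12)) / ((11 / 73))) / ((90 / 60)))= 682.64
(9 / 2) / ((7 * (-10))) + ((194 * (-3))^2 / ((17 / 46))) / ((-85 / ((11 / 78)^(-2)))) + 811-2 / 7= -378619661747 / 699380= -541364.73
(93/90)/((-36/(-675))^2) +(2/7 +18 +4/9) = 770135/2016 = 382.01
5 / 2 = 2.50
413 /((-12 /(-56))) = 5782 /3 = 1927.33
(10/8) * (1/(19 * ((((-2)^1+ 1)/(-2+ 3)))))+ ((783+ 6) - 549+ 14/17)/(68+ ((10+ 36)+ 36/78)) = 489799/240312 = 2.04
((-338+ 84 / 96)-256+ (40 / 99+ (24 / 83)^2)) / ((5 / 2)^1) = -3233481523 / 13640220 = -237.05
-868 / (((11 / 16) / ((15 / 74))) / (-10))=1041600 / 407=2559.21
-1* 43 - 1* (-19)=-24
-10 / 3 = -3.33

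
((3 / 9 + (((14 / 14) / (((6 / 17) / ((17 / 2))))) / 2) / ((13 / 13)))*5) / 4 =495 / 32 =15.47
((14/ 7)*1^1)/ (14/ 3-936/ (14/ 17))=-21/ 11885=-0.00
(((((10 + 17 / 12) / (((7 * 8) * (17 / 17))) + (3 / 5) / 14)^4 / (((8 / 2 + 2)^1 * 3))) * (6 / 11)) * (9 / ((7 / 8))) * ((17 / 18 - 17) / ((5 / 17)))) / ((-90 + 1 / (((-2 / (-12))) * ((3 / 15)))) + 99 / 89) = 206516565088761817 / 192882693530419200000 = 0.00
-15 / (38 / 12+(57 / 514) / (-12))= -18504 / 3895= -4.75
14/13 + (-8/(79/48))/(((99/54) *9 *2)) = 10502/11297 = 0.93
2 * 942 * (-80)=-150720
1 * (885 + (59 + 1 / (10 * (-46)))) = 434239 / 460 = 944.00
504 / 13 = 38.77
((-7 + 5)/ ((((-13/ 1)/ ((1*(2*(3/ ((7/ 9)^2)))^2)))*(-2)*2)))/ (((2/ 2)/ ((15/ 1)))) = -1771470/ 31213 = -56.75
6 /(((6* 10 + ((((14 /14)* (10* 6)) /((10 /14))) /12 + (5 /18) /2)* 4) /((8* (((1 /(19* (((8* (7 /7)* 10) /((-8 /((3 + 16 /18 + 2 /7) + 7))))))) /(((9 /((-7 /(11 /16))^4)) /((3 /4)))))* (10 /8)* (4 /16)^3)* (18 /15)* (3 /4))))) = -49009212 /12193976465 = -0.00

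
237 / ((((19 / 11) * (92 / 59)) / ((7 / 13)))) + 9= 1281207 / 22724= 56.38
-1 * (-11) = 11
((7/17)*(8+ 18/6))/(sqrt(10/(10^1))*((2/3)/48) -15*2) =-5544/36703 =-0.15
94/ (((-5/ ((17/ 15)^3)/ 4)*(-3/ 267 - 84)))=164408632/ 126174375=1.30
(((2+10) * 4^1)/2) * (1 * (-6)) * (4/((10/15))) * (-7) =6048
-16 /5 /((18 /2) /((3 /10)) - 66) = 4 /45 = 0.09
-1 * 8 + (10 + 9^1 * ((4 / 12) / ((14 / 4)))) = 2.86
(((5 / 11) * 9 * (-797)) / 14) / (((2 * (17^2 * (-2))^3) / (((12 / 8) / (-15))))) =-7173 / 118949940032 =-0.00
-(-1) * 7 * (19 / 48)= 133 / 48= 2.77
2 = 2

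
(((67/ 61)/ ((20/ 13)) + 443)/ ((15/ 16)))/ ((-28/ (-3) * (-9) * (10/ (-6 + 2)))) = 154666/ 68625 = 2.25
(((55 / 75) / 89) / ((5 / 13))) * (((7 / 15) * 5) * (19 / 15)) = 19019 / 300375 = 0.06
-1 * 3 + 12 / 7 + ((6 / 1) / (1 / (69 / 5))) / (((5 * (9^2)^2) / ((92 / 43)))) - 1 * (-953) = 951.72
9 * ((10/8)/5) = 9/4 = 2.25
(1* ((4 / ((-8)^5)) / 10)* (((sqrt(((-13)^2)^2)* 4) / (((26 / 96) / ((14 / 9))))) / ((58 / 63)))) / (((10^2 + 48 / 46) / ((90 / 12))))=-0.00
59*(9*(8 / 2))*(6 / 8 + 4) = 10089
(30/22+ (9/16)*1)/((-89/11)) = -339/1424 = -0.24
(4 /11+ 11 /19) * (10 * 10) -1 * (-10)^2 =-1200 /209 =-5.74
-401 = -401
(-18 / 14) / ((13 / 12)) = -108 / 91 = -1.19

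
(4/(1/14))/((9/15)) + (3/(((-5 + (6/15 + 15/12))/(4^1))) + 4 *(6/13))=239344/2613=91.60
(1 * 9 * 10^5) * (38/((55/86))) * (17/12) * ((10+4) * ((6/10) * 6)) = 42000336000/11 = 3818212363.64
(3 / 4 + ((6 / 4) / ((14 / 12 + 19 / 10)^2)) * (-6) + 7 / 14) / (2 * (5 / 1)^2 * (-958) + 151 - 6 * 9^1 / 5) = -775 / 126324671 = -0.00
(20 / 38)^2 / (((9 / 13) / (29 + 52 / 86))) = 87100 / 7353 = 11.85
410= 410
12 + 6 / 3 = 14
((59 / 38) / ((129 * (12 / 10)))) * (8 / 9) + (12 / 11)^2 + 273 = 2195625719 / 8007417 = 274.20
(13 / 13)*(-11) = -11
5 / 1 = 5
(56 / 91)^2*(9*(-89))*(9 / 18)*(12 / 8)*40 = -1537920 / 169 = -9100.12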